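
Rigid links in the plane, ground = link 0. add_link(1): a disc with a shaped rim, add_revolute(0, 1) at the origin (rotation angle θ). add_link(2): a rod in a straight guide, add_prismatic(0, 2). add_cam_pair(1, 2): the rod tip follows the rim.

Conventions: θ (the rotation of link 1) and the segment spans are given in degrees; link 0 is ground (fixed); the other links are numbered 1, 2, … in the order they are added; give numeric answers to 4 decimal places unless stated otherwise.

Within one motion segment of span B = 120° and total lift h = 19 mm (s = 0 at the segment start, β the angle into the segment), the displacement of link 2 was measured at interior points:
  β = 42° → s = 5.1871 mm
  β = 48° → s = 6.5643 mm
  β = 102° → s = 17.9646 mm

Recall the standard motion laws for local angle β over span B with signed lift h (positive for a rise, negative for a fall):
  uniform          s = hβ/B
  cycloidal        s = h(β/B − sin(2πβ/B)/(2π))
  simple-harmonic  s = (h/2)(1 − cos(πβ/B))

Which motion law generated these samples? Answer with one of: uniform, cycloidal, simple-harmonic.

candidates at β/B = r: uniform s = h·r (linear in β); cycloidal s = h·(r − sin(2πr)/(2π)); simple-harmonic s = (h/2)(1 − cos(πr))
β=42°: printed 5.1871 | uniform 6.6500, cycloidal 4.2036, simple-harmonic 5.1871
β=48°: printed 6.5643 | uniform 7.6000, cycloidal 5.8226, simple-harmonic 6.5643
β=102°: printed 17.9646 | uniform 16.1500, cycloidal 18.5964, simple-harmonic 17.9646
only one law matches every sample → simple-harmonic

simple-harmonic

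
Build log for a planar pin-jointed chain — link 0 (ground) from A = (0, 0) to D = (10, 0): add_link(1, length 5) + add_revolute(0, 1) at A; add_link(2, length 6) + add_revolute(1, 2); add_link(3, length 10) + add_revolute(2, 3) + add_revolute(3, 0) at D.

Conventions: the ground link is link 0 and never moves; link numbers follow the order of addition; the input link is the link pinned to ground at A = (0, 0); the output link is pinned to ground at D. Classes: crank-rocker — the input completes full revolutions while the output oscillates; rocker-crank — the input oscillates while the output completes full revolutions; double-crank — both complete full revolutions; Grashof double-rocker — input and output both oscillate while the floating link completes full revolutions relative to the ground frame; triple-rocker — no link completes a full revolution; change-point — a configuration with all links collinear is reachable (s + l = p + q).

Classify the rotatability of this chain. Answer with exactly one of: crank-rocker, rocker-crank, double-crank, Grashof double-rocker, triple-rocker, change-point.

lengths: ground=10, input=5, coupler=6, output=10
sorted: s=5 (shortest), l=10 (longest), p+q=16
s + l = 15 vs p + q = 16
s + l < p + q (Grashof) with shortest = input link → crank-rocker

crank-rocker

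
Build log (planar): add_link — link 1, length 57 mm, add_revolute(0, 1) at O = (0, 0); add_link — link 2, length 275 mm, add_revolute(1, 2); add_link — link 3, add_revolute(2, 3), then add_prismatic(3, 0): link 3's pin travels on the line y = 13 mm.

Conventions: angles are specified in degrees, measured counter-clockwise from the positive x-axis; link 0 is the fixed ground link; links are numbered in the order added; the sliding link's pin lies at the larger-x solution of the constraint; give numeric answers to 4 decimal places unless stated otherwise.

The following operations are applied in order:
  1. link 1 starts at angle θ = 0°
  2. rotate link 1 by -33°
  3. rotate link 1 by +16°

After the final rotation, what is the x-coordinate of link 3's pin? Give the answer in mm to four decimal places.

geometry: r = 57 mm, L = 275 mm, e = 13 mm; θ starts at 0°
rotate link 1 by -33°: θ ← 0° -33° = -33°
rotate link 1 by +16°: θ ← -33° +16° = -17°
crank pin P = (r cos θ, r sin θ) = (54.509371, -16.665187)
h = r sin θ − e = -16.665187 − 13 = -29.665187
x = r cos θ + √(L² − h²) = 54.509371 + 273.395276 = 327.904647

327.9046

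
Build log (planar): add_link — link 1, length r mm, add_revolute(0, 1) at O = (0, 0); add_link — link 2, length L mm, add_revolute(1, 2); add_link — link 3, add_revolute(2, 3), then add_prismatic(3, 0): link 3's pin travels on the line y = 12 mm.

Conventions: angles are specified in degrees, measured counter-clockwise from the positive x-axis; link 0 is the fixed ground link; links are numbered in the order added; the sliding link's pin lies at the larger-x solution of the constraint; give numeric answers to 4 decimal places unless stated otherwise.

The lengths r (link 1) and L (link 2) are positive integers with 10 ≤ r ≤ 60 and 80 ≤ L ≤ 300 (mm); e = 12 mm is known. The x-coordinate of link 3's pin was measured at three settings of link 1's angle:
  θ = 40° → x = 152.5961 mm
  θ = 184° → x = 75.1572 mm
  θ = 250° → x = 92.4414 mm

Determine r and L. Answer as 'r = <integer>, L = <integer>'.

constraint per measurement: (x − r cos θ)² + (r sin θ − e)² = L²
subtracting the θ₁ and θ₂ equations cancels the r² and L² terms:
r = (x₁² − x₂²) / (2[(x₁cos θ₁ + e sin θ₁) − (x₂cos θ₂ + e sin θ₂)]) = 44.0000 → r = 44
L² = (x₁ − r cos θ₁)² + (r sin θ₁ − e)² = 14399.9913 → L = 120.0000 → L = 120
check at θ₃=250°: x = 92.4414 (printed 92.4414) ✓

r = 44, L = 120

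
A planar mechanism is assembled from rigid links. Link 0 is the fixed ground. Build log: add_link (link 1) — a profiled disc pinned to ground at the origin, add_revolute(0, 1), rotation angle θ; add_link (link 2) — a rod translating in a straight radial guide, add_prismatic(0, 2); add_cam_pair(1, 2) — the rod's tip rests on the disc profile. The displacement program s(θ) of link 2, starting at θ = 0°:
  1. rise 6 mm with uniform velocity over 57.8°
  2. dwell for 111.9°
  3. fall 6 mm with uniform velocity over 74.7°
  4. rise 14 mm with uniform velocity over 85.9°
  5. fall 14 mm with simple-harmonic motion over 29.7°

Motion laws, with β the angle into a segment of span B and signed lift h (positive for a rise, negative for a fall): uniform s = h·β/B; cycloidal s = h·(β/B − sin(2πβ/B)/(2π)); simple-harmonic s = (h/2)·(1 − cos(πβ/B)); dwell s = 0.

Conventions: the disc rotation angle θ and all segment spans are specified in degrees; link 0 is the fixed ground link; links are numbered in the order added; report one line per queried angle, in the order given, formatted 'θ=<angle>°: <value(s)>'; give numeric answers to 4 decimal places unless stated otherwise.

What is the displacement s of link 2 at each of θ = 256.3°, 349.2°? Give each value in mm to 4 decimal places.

seg 1 [0°–57.8°] uniform, h=6: full span → s += 6 → s = 6.0000
seg 2 [57.8°–169.7°] dwell: s stays 6.0000
seg 3 [169.7°–244.4°] uniform, h=-6: full span → s += -6 → s = 0.0000
seg 4 [244.4°–330.3°] uniform, h=14: θ=256.3° here. β=11.9, B=85.9. 14·11.9/85.9 = 1.9395 → s = 1.9395
seg 4 [244.4°–330.3°] uniform, h=14: full span → s += 14 → s = 14.0000
seg 5 [330.3°–360°] simple-harmonic, h=-14: θ=349.2° here. β=18.9, B=29.7. -14/2·(1 − cos(π·0.6364)) = -9.9079 → s = 4.0921

θ=256.3°: 1.9395
θ=349.2°: 4.0921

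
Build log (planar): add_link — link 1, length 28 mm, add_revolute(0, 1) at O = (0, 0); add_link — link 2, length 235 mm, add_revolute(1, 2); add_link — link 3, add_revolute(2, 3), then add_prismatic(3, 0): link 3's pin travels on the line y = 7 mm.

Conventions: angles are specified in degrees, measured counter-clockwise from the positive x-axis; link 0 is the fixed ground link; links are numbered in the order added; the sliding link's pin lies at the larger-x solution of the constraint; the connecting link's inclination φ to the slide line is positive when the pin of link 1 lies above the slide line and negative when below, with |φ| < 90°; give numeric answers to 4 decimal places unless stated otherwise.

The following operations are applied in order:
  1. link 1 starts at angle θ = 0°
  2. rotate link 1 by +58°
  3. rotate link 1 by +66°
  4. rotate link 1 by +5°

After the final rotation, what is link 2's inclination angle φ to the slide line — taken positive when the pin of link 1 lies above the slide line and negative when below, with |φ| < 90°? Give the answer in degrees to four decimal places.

geometry: r = 28 mm, L = 235 mm, e = 7 mm; θ starts at 0°
rotate link 1 by +58°: θ ← 0° +58° = 58°
rotate link 1 by +66°: θ ← 58° +66° = 124°
rotate link 1 by +5°: θ ← 124° +5° = 129°
h = r sin θ − e = 21.760087 − 7 = 14.760087
sin φ = h / L = 14.760087 / 235 = 0.06280888
φ = arcsin(0.06280888) = 3.601054°

3.6011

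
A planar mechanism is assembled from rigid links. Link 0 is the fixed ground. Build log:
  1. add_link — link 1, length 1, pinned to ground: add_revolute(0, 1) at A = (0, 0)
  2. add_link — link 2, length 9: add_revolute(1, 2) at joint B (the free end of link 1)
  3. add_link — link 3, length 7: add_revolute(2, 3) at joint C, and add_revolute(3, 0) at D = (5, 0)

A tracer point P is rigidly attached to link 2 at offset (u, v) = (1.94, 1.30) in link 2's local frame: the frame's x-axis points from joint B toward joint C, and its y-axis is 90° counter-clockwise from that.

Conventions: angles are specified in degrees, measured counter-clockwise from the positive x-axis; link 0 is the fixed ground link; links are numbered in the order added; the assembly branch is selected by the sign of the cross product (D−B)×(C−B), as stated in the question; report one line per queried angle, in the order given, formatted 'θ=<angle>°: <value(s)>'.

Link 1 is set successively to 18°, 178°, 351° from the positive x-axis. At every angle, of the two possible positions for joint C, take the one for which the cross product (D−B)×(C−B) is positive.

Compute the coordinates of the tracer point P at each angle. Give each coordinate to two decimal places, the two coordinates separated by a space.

A=(0,0), D=(5.00,0)
θ=18°: B = A + 1.00·(cos18°, sin18°) = (0.9511, 0.3090)
θ=18°: |BD| = 4.0607
θ=18°: circle(B,9.00) ∩ circle(D,7.00): a=5.9705, h=6.7344
θ=18°:   candidates: C₊=(7.4168,6.5696) cross=27.347; C₋=(6.3918,-6.8602) cross=-27.347
θ=18°:   branch + wants cross > 0 → take C=(7.4168,6.5696) (cross=27.347)
θ=18°: ex = (C−B)/|BC| = (0.7184,0.6956); ey = (-0.6956,0.7184)
θ=18°: P = B + 1.94·ex + 1.30·ey = (1.4405,2.5925)
θ=178°: B = A + 1.00·(cos178°, sin178°) = (-0.9994, 0.0349)
θ=178°: |BD| = 5.9995
θ=178°: circle(B,9.00) ∩ circle(D,7.00): a=5.6666, h=6.9921
θ=178°:   candidates: C₊=(4.7078,6.9939) cross=41.949; C₋=(4.6265,-6.9900) cross=-41.949
θ=178°:   branch + wants cross > 0 → take C=(4.7078,6.9939) (cross=41.949)
θ=178°: ex = (C−B)/|BC| = (0.6341,0.7732); ey = (-0.7732,0.6341)
θ=178°: P = B + 1.94·ex + 1.30·ey = (-0.7744,2.3593)
θ=351°: B = A + 1.00·(cos351°, sin351°) = (0.9877, -0.1564)
θ=351°: |BD| = 4.0154
θ=351°: circle(B,9.00) ∩ circle(D,7.00): a=5.9924, h=6.7150
θ=351°:   candidates: C₊=(6.7139,6.7869) cross=26.963; C₋=(7.2371,-6.6329) cross=-26.963
θ=351°:   branch + wants cross > 0 → take C=(6.7139,6.7869) (cross=26.963)
θ=351°: ex = (C−B)/|BC| = (0.6362,0.7715); ey = (-0.7715,0.6362)
θ=351°: P = B + 1.94·ex + 1.30·ey = (1.2191,2.1674)

θ=18°: 1.44 2.59
θ=178°: -0.77 2.36
θ=351°: 1.22 2.17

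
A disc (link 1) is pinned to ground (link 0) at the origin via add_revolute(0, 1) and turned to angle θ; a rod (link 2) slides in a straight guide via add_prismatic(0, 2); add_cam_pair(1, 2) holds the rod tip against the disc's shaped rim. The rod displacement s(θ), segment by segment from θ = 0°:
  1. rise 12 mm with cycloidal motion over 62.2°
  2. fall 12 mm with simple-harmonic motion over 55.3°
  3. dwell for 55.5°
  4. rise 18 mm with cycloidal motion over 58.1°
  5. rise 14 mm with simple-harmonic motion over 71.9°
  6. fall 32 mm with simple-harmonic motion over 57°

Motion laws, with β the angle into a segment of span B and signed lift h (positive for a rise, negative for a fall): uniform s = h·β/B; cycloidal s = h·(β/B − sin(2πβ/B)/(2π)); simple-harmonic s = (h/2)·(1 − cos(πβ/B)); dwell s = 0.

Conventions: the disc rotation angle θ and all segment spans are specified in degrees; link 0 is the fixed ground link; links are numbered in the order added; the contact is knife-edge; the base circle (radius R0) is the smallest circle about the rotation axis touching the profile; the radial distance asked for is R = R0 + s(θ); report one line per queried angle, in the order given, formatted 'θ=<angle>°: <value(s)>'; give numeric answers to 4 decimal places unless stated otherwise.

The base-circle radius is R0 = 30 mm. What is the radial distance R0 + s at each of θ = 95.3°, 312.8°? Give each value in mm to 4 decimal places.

segment 1 (0° to 62.2°, cycloidal, h = 12) is passed completely: s = 0.0000 + (12) = 12.0000
θ = 95.3° falls in segment 2 (62.2° to 117.5°, simple-harmonic, h = -12): β = 95.3 − 62.2 = 33.1°, B = 55.3°; Δs = -12/2·(1 − cos(π·0.5986)) = -7.8281; s = 12.0000 − 7.8281 = 4.1719
segment 2 (62.2° to 117.5°, simple-harmonic, h = -12) is passed completely: s = 12.0000 + (-12) = 0.0000
segment 3 (117.5° to 173°, dwell): s unchanged at 0.0000
segment 4 (173° to 231.1°, cycloidal, h = 18) is passed completely: s = 0.0000 + (18) = 18.0000
segment 5 (231.1° to 303°, simple-harmonic, h = 14) is passed completely: s = 18.0000 + (14) = 32.0000
θ = 312.8° falls in segment 6 (303° to 360°, simple-harmonic, h = -32): β = 312.8 − 303 = 9.8°, B = 57°; Δs = -32/2·(1 − cos(π·0.1719)) = -2.2778; s = 32.0000 − 2.2778 = 29.7222
θ=95.3°: R = R0 + s = 30 + 4.1719 = 34.1719
θ=312.8°: R = R0 + s = 30 + 29.7222 = 59.7222

θ=95.3°: 34.1719
θ=312.8°: 59.7222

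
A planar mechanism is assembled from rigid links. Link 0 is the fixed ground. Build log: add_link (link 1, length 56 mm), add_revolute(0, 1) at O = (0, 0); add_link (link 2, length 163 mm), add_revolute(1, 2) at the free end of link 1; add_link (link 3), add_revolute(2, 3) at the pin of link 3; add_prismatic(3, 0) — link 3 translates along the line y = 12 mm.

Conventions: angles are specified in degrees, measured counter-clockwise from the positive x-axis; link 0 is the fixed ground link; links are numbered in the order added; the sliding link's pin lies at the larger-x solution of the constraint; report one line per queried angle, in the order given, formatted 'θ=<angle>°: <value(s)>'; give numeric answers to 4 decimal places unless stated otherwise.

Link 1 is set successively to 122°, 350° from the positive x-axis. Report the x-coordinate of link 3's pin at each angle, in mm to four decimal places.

geometry: r = 56 mm, L = 163 mm, e = 12 mm
θ=122°: crank pin P = (r cos θ, r sin θ) = (-29.675479, 47.490693)
θ=122°: h = r sin θ − e = 47.490693 − 12 = 35.490693
θ=122°: x = r cos θ + √(L² − h²) = -29.675479 + 159.089317 = 129.413838
θ=350°: crank pin P = (r cos θ, r sin θ) = (55.149234, -9.724298)
θ=350°: h = r sin θ − e = -9.724298 − 12 = -21.724298
θ=350°: x = r cos θ + √(L² − h²) = 55.149234 + 161.545829 = 216.695063

θ=122°: 129.4138
θ=350°: 216.6951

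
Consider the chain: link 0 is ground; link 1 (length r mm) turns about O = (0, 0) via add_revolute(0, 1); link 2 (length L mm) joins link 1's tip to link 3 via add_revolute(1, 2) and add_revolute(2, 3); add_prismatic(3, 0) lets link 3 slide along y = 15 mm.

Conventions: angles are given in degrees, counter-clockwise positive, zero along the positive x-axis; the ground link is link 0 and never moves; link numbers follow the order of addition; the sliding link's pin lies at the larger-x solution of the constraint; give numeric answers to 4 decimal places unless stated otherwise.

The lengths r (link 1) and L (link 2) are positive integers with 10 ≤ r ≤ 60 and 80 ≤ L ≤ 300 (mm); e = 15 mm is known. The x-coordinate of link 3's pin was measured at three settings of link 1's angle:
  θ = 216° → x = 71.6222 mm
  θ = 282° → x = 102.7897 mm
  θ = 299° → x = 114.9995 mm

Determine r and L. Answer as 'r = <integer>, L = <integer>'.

constraint per measurement: (x − r cos θ)² + (r sin θ − e)² = L²
subtracting the θ₁ and θ₂ equations cancels the r² and L² terms:
r = (x₁² − x₂²) / (2[(x₁cos θ₁ + e sin θ₁) − (x₂cos θ₂ + e sin θ₂)]) = 37.0000 → r = 37
L² = (x₁ − r cos θ₁)² + (r sin θ₁ − e)² = 11664.0059 → L = 108.0000 → L = 108
check at θ₃=299°: x = 114.9995 (printed 114.9995) ✓

r = 37, L = 108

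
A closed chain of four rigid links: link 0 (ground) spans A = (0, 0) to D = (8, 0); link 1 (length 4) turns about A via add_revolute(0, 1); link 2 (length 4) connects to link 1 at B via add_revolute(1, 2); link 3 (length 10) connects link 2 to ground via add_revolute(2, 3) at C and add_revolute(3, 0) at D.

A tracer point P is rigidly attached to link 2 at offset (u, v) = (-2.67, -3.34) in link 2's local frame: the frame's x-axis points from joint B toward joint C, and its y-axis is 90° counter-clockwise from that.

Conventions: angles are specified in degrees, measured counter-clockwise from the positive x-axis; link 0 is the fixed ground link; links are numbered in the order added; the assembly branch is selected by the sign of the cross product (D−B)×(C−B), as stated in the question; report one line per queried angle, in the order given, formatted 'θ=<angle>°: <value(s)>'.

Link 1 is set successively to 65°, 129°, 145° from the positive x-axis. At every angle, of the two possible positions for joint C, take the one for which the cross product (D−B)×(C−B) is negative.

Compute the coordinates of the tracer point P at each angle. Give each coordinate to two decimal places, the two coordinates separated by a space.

A=(0,0), D=(8.00,0)
θ=65°: B = A + 4.00·(cos65°, sin65°) = (1.6905, 3.6252)
θ=65°: |BD| = 7.2768
θ=65°: circle(B,4.00) ∩ circle(D,10.00): a=-2.1333, h=3.3836
θ=65°:   candidates: C₊=(1.5264,7.6219) cross=24.622; C₋=(-1.8449,1.7542) cross=-24.622
θ=65°:   branch - wants cross < 0 → take C=(-1.8449,1.7542) (cross=-24.622)
θ=65°: ex = (C−B)/|BC| = (-0.8839,-0.4678); ey = (0.4678,-0.8839)
θ=65°: P = B + -2.67·ex + -3.34·ey = (2.4880,7.8262)
θ=129°: B = A + 4.00·(cos129°, sin129°) = (-2.5173, 3.1086)
θ=129°: |BD| = 10.9671
θ=129°: circle(B,4.00) ∩ circle(D,10.00): a=1.6539, h=3.6421
θ=129°:   candidates: C₊=(0.1011,6.1325) cross=39.943; C₋=(-1.9636,-0.8529) cross=-39.943
θ=129°:   branch - wants cross < 0 → take C=(-1.9636,-0.8529) (cross=-39.943)
θ=129°: ex = (C−B)/|BC| = (0.1384,-0.9904); ey = (0.9904,0.1384)
θ=129°: P = B + -2.67·ex + -3.34·ey = (-6.1947,5.2905)
θ=145°: B = A + 4.00·(cos145°, sin145°) = (-3.2766, 2.2943)
θ=145°: |BD| = 11.5076
θ=145°: circle(B,4.00) ∩ circle(D,10.00): a=2.1041, h=3.4019
θ=145°:   candidates: C₊=(-0.5365,5.2084) cross=39.148; C₋=(-1.8930,-1.4588) cross=-39.148
θ=145°:   branch - wants cross < 0 → take C=(-1.8930,-1.4588) (cross=-39.148)
θ=145°: ex = (C−B)/|BC| = (0.3459,-0.9383); ey = (0.9383,0.3459)
θ=145°: P = B + -2.67·ex + -3.34·ey = (-7.3340,3.6442)

θ=65°: 2.49 7.83
θ=129°: -6.19 5.29
θ=145°: -7.33 3.64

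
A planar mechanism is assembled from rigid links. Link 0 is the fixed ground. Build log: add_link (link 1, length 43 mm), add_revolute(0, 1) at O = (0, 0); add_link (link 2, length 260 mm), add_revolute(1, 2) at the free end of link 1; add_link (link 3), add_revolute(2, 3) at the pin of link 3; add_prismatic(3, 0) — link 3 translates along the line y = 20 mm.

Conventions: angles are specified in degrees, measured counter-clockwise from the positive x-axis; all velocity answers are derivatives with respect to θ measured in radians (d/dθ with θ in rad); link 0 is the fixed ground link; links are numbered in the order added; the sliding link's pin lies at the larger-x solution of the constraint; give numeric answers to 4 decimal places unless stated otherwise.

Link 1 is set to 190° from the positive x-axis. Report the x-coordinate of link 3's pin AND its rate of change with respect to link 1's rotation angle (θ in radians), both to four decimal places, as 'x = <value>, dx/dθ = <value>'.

geometry: r = 43 mm, L = 260 mm, e = 20 mm
crank pin P = (r cos θ, r sin θ) = (-42.346733, -7.466872)
h = r sin θ − e = -7.466872 − 20 = -27.466872
x = r cos θ + √(L² − h²) = -42.346733 + 258.545104 = 216.198371
dx/dθ = −r sin θ − h·r cos θ/√(L² − h²) (θ in radians; h = -27.466872) = 2.968112

x = 216.1984, dx/dθ = 2.9681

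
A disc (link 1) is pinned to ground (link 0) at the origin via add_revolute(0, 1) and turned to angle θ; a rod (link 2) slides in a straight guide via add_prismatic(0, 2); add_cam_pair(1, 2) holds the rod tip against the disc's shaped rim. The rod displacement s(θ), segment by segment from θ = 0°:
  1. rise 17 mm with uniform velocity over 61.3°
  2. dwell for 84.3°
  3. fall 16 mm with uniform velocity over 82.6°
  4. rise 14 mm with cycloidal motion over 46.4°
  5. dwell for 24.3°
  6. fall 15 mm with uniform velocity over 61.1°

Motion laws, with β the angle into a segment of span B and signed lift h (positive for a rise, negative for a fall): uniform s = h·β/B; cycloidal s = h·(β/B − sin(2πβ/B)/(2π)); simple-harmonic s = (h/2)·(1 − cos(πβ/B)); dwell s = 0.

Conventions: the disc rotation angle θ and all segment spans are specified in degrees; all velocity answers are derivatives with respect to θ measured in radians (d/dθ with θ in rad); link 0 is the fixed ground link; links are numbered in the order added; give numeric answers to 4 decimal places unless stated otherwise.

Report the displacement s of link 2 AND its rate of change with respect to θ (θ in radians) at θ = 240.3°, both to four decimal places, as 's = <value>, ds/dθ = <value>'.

segment 1 (0° to 61.3°, uniform, h = 17) is passed completely: s = 0.0000 + (17) = 17.0000
segment 2 (61.3° to 145.6°, dwell): s unchanged at 17.0000
segment 3 (145.6° to 228.2°, uniform, h = -16) is passed completely: s = 17.0000 + (-16) = 1.0000
θ = 240.3° falls in segment 4 (228.2° to 274.6°, cycloidal, h = 14): β = 240.3 − 228.2 = 12.1°, B = 46.4°; Δs = 14·(0.2608 − sin(2π·0.2608)/(2π)) = 1.4278; s = 1.0000 + 1.4278 = 2.4278
velocity in seg [228.2°–274.6°] (cycloidal), θ in radians: β = 12.1° = 0.2112 rad, B = 46.4° = 0.8098 rad; ds/dθ = (h/B)(1 − cos(2πβ/B)) = (14/0.8098)(1 − cos(2π·0.2608)) = 18.457107 mm/rad

s = 2.4278, ds/dθ = 18.4571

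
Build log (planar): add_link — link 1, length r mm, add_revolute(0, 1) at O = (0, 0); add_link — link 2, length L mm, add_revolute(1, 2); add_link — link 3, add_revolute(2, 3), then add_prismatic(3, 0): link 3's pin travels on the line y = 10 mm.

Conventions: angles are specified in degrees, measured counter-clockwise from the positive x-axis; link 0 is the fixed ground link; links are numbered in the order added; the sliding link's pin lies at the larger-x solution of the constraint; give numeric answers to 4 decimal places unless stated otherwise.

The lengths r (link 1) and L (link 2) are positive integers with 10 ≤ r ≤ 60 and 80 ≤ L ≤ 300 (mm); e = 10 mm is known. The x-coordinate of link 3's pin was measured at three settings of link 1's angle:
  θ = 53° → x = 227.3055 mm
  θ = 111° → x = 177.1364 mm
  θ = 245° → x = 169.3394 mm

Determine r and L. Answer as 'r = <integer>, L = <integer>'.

constraint per measurement: (x − r cos θ)² + (r sin θ − e)² = L²
subtracting the θ₁ and θ₂ equations cancels the r² and L² terms:
r = (x₁² − x₂²) / (2[(x₁cos θ₁ + e sin θ₁) − (x₂cos θ₂ + e sin θ₂)]) = 51.0000 → r = 51
L² = (x₁ − r cos θ₁)² + (r sin θ₁ − e)² = 39601.0039 → L = 199.0000 → L = 199
check at θ₃=245°: x = 169.3394 (printed 169.3394) ✓

r = 51, L = 199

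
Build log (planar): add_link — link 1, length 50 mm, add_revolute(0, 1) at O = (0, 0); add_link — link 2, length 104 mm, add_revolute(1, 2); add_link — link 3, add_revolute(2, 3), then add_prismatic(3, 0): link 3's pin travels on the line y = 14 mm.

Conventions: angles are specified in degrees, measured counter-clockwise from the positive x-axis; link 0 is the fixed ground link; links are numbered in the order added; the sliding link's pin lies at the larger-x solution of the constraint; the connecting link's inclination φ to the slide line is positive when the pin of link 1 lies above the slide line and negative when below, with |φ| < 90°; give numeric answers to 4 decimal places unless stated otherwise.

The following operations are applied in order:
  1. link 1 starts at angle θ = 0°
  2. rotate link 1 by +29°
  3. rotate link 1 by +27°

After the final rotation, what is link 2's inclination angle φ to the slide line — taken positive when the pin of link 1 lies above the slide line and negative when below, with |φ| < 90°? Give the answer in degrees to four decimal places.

geometry: r = 50 mm, L = 104 mm, e = 14 mm; θ starts at 0°
rotate link 1 by +29°: θ ← 0° +29° = 29°
rotate link 1 by +27°: θ ← 29° +27° = 56°
h = r sin θ − e = 41.451879 − 14 = 27.451879
sin φ = h / L = 27.451879 / 104 = 0.26396037
φ = arcsin(0.26396037) = 15.305187°

15.3052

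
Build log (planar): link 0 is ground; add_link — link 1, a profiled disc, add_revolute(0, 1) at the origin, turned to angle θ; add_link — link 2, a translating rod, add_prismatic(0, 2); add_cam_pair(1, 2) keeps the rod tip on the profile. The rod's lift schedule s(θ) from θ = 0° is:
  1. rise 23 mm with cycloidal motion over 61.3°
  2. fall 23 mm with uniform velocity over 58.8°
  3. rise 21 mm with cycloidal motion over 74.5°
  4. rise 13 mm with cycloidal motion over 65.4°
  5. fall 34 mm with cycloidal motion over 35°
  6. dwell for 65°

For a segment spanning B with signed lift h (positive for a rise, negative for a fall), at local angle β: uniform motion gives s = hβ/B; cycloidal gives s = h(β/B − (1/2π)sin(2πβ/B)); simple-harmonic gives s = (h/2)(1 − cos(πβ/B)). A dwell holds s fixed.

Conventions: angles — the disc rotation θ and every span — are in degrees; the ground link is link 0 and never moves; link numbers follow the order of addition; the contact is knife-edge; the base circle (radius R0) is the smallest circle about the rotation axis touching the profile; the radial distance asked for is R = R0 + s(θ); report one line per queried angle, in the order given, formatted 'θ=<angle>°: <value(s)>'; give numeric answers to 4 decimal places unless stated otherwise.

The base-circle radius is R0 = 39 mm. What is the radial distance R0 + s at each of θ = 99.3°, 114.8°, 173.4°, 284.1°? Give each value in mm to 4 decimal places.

seg 1 [0°–61.3°] cycloidal, h=23: full span → s += 23 → s = 23.0000
seg 2 [61.3°–120.1°] uniform, h=-23: θ=99.3° here. β=38, B=58.8. -23·38/58.8 = -14.8639 → s = 8.1361
seg 2 [61.3°–120.1°] uniform, h=-23: θ=114.8° here. β=53.5, B=58.8. -23·53.5/58.8 = -20.9269 → s = 2.0731
seg 2 [61.3°–120.1°] uniform, h=-23: full span → s += -23 → s = 0.0000
seg 3 [120.1°–194.6°] cycloidal, h=21: θ=173.4° here. β=53.3, B=74.5. 21·(0.7154 − sin(2π·0.7154)/(2π)) = 18.2879 → s = 18.2879
seg 3 [120.1°–194.6°] cycloidal, h=21: full span → s += 21 → s = 21.0000
seg 4 [194.6°–260°] cycloidal, h=13: full span → s += 13 → s = 34.0000
seg 5 [260°–295°] cycloidal, h=-34: θ=284.1° here. β=24.1, B=35. -34·(0.6886 − sin(2π·0.6886)/(2π)) = -28.4246 → s = 5.5754
θ=99.3°: R = R0 + s = 39 + 8.1361 = 47.1361
θ=114.8°: R = R0 + s = 39 + 2.0731 = 41.0731
θ=173.4°: R = R0 + s = 39 + 18.2879 = 57.2879
θ=284.1°: R = R0 + s = 39 + 5.5754 = 44.5754

θ=99.3°: 47.1361
θ=114.8°: 41.0731
θ=173.4°: 57.2879
θ=284.1°: 44.5754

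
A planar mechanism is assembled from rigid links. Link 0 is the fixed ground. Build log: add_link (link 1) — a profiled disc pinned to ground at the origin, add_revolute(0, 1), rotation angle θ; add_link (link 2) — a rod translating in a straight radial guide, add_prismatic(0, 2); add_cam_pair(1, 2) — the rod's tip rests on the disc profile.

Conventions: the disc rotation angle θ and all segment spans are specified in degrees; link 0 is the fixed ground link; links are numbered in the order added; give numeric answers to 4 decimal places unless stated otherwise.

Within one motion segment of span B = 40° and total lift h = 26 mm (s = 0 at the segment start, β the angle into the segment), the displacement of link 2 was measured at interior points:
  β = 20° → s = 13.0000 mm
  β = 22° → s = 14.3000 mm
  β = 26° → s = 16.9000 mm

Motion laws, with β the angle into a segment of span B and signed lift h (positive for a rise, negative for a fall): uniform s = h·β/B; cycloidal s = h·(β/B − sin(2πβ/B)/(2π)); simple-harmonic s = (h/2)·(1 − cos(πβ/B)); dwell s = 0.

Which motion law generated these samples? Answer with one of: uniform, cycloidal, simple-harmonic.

candidates at β/B = r: uniform s = h·r (linear in β); cycloidal s = h·(r − sin(2πr)/(2π)); simple-harmonic s = (h/2)(1 − cos(πr))
β=20°: printed 13.0000 | uniform 13.0000, cycloidal 13.0000, simple-harmonic 13.0000
β=22°: printed 14.3000 | uniform 14.3000, cycloidal 15.5787, simple-harmonic 15.0336
β=26°: printed 16.9000 | uniform 16.9000, cycloidal 20.2477, simple-harmonic 18.9019
only one law matches every sample → uniform

uniform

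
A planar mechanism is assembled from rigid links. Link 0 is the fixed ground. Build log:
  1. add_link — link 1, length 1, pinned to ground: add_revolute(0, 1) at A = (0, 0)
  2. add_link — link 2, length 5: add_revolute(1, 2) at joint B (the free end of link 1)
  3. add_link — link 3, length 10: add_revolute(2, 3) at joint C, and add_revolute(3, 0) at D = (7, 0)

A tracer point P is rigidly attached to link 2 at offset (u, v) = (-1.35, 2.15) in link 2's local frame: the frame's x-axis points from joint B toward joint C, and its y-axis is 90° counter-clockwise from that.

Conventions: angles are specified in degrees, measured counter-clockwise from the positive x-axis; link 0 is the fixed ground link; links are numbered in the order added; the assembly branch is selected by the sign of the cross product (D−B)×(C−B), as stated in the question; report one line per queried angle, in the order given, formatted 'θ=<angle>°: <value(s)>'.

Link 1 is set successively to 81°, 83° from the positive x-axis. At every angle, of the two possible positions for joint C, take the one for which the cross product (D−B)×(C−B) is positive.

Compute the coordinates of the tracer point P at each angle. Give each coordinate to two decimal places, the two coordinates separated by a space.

A=(0,0), D=(7.00,0)
θ=81°: B = A + 1.00·(cos81°, sin81°) = (0.1564, 0.9877)
θ=81°: |BD| = 6.9145
θ=81°: circle(B,5.00) ∩ circle(D,10.00): a=-1.9662, h=4.5972
θ=81°:   candidates: C₊=(-1.1329,5.8186) cross=31.787; C₋=(-2.4463,-3.2815) cross=-31.787
θ=81°:   branch + wants cross > 0 → take C=(-1.1329,5.8186) (cross=31.787)
θ=81°: ex = (C−B)/|BC| = (-0.2579,0.9662); ey = (-0.9662,-0.2579)
θ=81°: P = B + -1.35·ex + 2.15·ey = (-1.5727,-0.8711)
θ=83°: B = A + 1.00·(cos83°, sin83°) = (0.1219, 0.9925)
θ=83°: |BD| = 6.9494
θ=83°: circle(B,5.00) ∩ circle(D,10.00): a=-1.9215, h=4.6160
θ=83°:   candidates: C₊=(-1.1206,5.8357) cross=32.079; C₋=(-2.4392,-3.3017) cross=-32.079
θ=83°:   branch + wants cross > 0 → take C=(-1.1206,5.8357) (cross=32.079)
θ=83°: ex = (C−B)/|BC| = (-0.2485,0.9686); ey = (-0.9686,-0.2485)
θ=83°: P = B + -1.35·ex + 2.15·ey = (-1.6252,-0.8494)

θ=81°: -1.57 -0.87
θ=83°: -1.63 -0.85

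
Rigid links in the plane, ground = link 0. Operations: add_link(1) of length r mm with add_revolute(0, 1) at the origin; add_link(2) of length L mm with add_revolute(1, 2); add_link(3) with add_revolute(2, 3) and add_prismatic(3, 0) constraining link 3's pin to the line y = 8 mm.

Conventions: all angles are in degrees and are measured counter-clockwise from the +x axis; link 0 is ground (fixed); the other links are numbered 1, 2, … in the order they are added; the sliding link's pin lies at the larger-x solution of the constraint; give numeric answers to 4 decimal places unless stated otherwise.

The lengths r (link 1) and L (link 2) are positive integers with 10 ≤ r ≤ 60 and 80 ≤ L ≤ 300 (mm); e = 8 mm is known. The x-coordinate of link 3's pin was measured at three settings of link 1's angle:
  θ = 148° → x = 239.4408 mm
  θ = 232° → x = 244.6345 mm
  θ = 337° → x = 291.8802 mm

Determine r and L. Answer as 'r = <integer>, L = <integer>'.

constraint per measurement: (x − r cos θ)² + (r sin θ − e)² = L²
subtracting the θ₁ and θ₂ equations cancels the r² and L² terms:
r = (x₁² − x₂²) / (2[(x₁cos θ₁ + e sin θ₁) − (x₂cos θ₂ + e sin θ₂)]) = 30.0004 → r = 30
L² = (x₁ − r cos θ₁)² + (r sin θ₁ − e)² = 70224.9743 → L = 265.0000 → L = 265
check at θ₃=337°: x = 291.8802 (printed 291.8802) ✓

r = 30, L = 265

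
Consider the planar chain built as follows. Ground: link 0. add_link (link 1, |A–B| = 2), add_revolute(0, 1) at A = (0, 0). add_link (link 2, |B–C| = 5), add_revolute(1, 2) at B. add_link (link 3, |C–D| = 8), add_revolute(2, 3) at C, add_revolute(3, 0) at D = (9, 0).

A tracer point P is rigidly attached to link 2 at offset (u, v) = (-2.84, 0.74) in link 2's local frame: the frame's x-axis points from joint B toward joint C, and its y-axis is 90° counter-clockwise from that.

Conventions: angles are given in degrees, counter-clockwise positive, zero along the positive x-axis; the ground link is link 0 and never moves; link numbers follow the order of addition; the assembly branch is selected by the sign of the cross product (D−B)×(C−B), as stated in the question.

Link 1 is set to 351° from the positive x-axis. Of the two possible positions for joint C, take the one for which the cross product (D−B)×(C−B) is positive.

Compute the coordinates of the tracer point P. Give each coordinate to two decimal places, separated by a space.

A=(0,0), D=(9.00,0)
B = A + 2.00·(cos351°, sin351°) = (1.9754, -0.3129)
|BD| = 7.0316
circle(B,5.00) ∩ circle(D,8.00): a=0.7426, h=4.9445
  candidates: C₊=(2.4972,4.6598) cross=34.768; C₋=(2.9372,-5.2195) cross=-34.768
  branch + wants cross > 0 → take C=(2.4972,4.6598) (cross=34.768)
ex = (C−B)/|BC| = (0.1044,0.9945); ey = (-0.9945,0.1044)
P = B + -2.84·ex + 0.74·ey = (0.9430,-3.0601)

0.94 -3.06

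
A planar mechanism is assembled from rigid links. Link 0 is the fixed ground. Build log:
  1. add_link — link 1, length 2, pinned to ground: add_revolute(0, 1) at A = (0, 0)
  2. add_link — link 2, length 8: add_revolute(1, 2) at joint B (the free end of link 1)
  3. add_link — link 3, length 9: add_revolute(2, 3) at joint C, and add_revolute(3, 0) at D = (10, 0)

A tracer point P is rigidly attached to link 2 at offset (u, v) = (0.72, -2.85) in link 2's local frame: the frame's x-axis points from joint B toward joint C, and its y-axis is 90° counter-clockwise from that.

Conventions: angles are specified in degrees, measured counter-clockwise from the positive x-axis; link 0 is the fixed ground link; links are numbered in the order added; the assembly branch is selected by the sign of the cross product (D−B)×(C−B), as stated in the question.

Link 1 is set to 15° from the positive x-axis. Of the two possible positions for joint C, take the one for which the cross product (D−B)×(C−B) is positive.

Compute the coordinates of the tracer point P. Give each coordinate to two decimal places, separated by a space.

A=(0,0), D=(10.00,0)
B = A + 2.00·(cos15°, sin15°) = (1.9319, 0.5176)
|BD| = 8.0847
circle(B,8.00) ∩ circle(D,9.00): a=2.9910, h=7.4198
  candidates: C₊=(5.3918,7.7307) cross=59.987; C₋=(4.4417,-7.0785) cross=-59.987
  branch + wants cross > 0 → take C=(5.3918,7.7307) (cross=59.987)
ex = (C−B)/|BC| = (0.4325,0.9016); ey = (-0.9016,0.4325)
P = B + 0.72·ex + -2.85·ey = (4.8129,-0.0658)

4.81 -0.07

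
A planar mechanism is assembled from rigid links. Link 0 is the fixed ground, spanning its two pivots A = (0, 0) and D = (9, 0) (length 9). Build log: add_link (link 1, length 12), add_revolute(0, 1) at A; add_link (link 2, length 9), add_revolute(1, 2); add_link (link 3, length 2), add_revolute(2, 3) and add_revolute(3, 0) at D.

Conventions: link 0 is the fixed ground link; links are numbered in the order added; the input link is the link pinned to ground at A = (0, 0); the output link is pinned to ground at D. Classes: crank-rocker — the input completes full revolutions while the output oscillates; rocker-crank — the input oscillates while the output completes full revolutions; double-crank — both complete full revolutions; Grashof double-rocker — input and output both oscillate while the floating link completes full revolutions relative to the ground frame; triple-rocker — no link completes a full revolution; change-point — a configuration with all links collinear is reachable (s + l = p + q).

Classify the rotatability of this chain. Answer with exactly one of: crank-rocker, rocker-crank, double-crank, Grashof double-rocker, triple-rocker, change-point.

lengths: ground=9, input=12, coupler=9, output=2
sorted: s=2 (shortest), l=12 (longest), p+q=18
s + l = 14 vs p + q = 18
s + l < p + q (Grashof) with shortest = output link → rocker-crank

rocker-crank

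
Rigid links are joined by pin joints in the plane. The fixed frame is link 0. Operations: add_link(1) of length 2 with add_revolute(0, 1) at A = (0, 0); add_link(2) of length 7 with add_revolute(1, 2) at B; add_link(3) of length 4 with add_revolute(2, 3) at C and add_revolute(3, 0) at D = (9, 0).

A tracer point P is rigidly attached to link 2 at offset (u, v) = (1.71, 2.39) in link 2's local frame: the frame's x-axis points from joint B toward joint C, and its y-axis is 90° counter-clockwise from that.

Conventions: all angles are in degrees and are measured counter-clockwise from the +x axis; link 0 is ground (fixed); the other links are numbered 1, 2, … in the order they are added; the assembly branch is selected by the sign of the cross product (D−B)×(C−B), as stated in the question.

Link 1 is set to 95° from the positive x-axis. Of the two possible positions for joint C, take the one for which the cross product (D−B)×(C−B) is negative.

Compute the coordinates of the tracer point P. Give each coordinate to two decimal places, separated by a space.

A=(0,0), D=(9.00,0)
B = A + 2.00·(cos95°, sin95°) = (-0.1743, 1.9924)
|BD| = 9.3882
circle(B,7.00) ∩ circle(D,4.00): a=6.4516, h=2.7160
  candidates: C₊=(6.7067,3.2773) cross=25.498; C₋=(5.5539,-2.0309) cross=-25.498
  branch - wants cross < 0 → take C=(5.5539,-2.0309) (cross=-25.498)
ex = (C−B)/|BC| = (0.8183,-0.5748); ey = (0.5748,0.8183)
P = B + 1.71·ex + 2.39·ey = (2.5987,2.9653)

2.60 2.97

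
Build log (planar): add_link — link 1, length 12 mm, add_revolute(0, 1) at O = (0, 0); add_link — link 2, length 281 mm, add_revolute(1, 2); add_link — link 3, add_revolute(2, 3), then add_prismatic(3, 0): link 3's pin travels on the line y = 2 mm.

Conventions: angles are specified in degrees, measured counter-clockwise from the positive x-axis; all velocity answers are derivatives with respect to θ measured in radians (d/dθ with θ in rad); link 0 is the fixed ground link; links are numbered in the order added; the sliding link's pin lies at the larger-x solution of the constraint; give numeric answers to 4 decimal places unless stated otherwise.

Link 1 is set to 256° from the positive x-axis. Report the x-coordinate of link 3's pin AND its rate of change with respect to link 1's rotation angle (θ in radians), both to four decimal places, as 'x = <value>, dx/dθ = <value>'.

geometry: r = 12 mm, L = 281 mm, e = 2 mm
crank pin P = (r cos θ, r sin θ) = (-2.903063, -11.643549)
h = r sin θ − e = -11.643549 − 2 = -13.643549
x = r cos θ + √(L² − h²) = -2.903063 + 280.668583 = 277.765520
dx/dθ = −r sin θ − h·r cos θ/√(L² − h²) (θ in radians; h = -13.643549) = 11.502428

x = 277.7655, dx/dθ = 11.5024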